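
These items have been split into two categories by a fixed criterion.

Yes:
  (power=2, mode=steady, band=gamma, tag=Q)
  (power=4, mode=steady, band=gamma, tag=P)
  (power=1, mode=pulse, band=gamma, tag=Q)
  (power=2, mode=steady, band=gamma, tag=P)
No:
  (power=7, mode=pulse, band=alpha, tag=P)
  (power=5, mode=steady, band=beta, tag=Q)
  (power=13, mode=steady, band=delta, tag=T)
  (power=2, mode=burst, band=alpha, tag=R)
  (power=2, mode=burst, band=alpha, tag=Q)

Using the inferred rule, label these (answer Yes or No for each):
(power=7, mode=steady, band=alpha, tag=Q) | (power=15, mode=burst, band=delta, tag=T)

Looking at the examples, the only property every 'Yes' case has and every 'No' case lacks is: band is gamma.

No, No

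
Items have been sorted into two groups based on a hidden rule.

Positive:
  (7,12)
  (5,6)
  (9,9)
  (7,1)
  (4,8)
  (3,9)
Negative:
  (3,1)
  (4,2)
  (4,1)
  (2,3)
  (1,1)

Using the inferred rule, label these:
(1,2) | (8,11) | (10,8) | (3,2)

Negative, Positive, Positive, Negative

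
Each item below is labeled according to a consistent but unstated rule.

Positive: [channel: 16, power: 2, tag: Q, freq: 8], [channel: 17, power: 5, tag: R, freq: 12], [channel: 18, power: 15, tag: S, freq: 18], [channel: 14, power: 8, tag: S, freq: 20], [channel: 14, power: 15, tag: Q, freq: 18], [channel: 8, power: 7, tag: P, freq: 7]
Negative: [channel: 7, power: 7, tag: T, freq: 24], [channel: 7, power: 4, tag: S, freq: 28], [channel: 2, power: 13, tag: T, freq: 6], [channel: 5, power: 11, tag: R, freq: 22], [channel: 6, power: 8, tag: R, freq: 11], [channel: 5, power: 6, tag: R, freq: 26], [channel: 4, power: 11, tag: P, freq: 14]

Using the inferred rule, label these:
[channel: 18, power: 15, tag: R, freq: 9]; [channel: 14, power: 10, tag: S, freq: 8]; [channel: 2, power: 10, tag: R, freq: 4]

Every 'Positive' example satisfies: channel ≥ 8. None of the 'Negative' examples do.
[channel: 18, power: 15, tag: R, freq: 9] → channel = 18 → Positive. [channel: 14, power: 10, tag: S, freq: 8] → channel = 14 → Positive. [channel: 2, power: 10, tag: R, freq: 4] → channel = 2 → Negative.

Positive, Positive, Negative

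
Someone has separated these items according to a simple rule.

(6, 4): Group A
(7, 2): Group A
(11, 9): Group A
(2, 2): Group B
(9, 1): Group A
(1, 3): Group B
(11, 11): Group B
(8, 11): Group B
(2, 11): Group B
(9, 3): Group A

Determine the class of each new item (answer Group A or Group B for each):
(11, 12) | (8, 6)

Group B, Group A

The classifier is using: first > second.
(11, 12) → 11 < 12 → Group B. (8, 6) → 8 > 6 → Group A.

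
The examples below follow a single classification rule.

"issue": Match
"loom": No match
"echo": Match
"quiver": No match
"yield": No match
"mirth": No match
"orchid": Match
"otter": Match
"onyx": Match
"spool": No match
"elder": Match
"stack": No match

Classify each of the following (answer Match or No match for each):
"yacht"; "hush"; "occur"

A rule that fits every label: starts with a vowel — true of each 'Match' example, false of each 'No match' one.

No match, No match, Match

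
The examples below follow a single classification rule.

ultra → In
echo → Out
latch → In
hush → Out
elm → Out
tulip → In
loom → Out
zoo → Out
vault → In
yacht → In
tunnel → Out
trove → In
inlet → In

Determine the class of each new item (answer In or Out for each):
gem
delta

Out, In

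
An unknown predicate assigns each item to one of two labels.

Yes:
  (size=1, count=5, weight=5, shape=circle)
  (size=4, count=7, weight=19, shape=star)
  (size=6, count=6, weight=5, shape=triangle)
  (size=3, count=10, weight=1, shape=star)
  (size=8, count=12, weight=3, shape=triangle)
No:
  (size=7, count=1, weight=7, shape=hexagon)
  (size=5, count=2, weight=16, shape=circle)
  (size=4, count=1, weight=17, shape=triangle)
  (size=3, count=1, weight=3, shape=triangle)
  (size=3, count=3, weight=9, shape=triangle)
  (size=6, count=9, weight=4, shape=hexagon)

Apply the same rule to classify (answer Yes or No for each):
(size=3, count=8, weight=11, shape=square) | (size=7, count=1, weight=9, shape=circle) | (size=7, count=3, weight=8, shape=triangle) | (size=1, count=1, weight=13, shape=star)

Yes, No, No, No

The classifier is using: count ≥ 5 AND count ≠ 9.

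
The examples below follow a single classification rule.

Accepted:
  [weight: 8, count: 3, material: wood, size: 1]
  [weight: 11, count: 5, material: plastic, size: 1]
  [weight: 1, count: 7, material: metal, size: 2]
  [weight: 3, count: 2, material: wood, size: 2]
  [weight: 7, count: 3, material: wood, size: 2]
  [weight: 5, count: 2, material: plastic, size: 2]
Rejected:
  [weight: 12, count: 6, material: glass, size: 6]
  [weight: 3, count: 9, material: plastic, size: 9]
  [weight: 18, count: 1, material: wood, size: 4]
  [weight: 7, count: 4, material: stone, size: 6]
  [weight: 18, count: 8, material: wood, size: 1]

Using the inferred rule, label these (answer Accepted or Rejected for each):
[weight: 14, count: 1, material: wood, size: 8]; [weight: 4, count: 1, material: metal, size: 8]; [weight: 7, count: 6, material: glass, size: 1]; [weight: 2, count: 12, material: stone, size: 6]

Rejected, Rejected, Accepted, Rejected

The pattern is that an item is 'Accepted' exactly when: count ≤ 7 AND size ≤ 2.
[weight: 14, count: 1, material: wood, size: 8]: Rejected (count = 1, size = 8).
[weight: 4, count: 1, material: metal, size: 8]: Rejected (count = 1, size = 8).
[weight: 7, count: 6, material: glass, size: 1]: Accepted (count = 6, size = 1).
[weight: 2, count: 12, material: stone, size: 6]: Rejected (count = 12, size = 6).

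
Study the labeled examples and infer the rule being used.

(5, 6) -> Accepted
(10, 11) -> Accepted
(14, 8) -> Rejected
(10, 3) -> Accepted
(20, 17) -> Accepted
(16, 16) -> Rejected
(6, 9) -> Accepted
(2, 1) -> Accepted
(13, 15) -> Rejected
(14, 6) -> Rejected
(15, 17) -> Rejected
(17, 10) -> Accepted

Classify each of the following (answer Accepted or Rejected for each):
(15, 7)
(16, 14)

Rejected, Rejected

Every 'Accepted' example satisfies: sum is odd. None of the 'Rejected' examples do.
(15, 7): 15+7 = 22, fails this test → Rejected.
(16, 14): 16+14 = 30, fails this test → Rejected.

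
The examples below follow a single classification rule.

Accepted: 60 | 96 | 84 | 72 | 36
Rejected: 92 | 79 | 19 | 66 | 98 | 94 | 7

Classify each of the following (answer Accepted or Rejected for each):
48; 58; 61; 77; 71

Accepted, Rejected, Rejected, Rejected, Rejected

A rule that fits every label: multiple of 12 — true of each 'Accepted' example, false of each 'Rejected' one.
Accepted: 48, since 48 = 12·4. Rejected: 58, since 58 = 12·4 + 10. Rejected: 61, since 61 = 12·5 + 1. Rejected: 77, since 77 = 12·6 + 5. Rejected: 71, since 71 = 12·5 + 11.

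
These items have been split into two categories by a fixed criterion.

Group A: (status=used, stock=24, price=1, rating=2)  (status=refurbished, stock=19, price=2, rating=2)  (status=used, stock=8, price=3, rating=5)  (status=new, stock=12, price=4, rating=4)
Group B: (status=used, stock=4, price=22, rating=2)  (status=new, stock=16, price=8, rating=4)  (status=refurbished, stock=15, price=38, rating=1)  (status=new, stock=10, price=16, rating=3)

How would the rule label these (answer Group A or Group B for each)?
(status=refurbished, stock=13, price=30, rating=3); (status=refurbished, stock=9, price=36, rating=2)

Rule: price ≤ 4. This holds for each 'Group A' example and fails for each 'Group B' one.
(status=refurbished, stock=13, price=30, rating=3): price = 30 — does not satisfy this, so Group B. (status=refurbished, stock=9, price=36, rating=2): price = 36 — does not satisfy this, so Group B.

Group B, Group B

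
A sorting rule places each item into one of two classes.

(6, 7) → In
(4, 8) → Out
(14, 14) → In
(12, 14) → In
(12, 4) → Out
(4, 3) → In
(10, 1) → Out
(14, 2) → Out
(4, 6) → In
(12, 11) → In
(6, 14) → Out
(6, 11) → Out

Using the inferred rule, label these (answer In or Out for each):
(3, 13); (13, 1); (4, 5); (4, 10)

All 'In' examples share one property — |first − second| ≤ 2 — and every 'Out' example lacks it.
(3, 13) — |3−13| = 10, hence Out.
(13, 1) — |13−1| = 12, hence Out.
(4, 5) — |4−5| = 1, hence In.
(4, 10) — |4−10| = 6, hence Out.

Out, Out, In, Out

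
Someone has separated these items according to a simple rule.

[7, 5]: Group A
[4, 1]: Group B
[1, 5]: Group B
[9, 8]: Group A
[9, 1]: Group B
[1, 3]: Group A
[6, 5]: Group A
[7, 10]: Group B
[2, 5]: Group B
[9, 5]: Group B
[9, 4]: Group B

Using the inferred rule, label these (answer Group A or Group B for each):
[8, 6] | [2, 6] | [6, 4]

The distinguishing property — |first − second| ≤ 2 — holds for all the 'Group A' cases and none of the 'Group B' cases.
[8, 6]: Group A (|8−6| = 2).
[2, 6]: Group B (|2−6| = 4).
[6, 4]: Group A (|6−4| = 2).

Group A, Group B, Group A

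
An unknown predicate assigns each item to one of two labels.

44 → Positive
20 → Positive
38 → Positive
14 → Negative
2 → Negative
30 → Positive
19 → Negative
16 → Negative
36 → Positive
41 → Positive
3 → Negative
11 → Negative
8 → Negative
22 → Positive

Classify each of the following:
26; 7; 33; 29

Positive, Negative, Positive, Positive

The simplest hypothesis consistent with all the labels is: at least 20.
26 — 26 ≥ 20, hence Positive.
7 — 7 < 20, hence Negative.
33 — 33 ≥ 20, hence Positive.
29 — 29 ≥ 20, hence Positive.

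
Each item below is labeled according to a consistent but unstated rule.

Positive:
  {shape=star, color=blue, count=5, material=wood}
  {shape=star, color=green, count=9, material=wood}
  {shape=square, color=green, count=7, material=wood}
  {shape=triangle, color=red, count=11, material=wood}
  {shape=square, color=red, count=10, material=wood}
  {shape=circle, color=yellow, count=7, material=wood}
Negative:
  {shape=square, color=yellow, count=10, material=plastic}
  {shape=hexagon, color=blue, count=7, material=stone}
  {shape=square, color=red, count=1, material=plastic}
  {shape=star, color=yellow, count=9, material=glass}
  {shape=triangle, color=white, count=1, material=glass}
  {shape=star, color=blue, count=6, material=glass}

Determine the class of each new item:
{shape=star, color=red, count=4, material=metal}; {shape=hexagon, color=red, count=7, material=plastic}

Negative, Negative

Comparing the two groups points to one rule — material is wood.
{shape=star, color=red, count=4, material=metal}: material is metal, fails this test → Negative. {shape=hexagon, color=red, count=7, material=plastic}: material is plastic, fails this test → Negative.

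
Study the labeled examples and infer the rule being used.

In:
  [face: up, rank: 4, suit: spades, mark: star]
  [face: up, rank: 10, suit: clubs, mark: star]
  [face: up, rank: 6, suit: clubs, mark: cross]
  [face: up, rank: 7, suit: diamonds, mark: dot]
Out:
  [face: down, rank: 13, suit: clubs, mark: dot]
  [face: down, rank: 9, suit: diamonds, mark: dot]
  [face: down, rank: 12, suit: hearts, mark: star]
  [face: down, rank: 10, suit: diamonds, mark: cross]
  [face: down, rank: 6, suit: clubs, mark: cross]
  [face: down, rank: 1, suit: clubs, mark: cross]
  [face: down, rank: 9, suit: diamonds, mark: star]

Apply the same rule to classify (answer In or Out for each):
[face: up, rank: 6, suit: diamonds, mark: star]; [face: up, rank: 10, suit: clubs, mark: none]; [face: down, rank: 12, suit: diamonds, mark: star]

In, In, Out

All 'In' examples share one property — face is up — and every 'Out' example lacks it.
[face: up, rank: 6, suit: diamonds, mark: star]: face is up, meets the rule → In. [face: up, rank: 10, suit: clubs, mark: none]: face is up, meets the rule → In. [face: down, rank: 12, suit: diamonds, mark: star]: face is down, does not fit → Out.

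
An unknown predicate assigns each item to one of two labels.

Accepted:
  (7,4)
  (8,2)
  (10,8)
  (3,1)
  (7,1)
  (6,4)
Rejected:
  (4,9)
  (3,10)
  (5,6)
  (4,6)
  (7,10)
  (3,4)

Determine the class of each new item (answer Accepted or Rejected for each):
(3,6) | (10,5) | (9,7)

Rejected, Accepted, Accepted

Rule: first > second. This holds for each 'Accepted' example and fails for each 'Rejected' one.
(3,6) → 3 < 6 → Rejected. (10,5) → 10 > 5 → Accepted. (9,7) → 9 > 7 → Accepted.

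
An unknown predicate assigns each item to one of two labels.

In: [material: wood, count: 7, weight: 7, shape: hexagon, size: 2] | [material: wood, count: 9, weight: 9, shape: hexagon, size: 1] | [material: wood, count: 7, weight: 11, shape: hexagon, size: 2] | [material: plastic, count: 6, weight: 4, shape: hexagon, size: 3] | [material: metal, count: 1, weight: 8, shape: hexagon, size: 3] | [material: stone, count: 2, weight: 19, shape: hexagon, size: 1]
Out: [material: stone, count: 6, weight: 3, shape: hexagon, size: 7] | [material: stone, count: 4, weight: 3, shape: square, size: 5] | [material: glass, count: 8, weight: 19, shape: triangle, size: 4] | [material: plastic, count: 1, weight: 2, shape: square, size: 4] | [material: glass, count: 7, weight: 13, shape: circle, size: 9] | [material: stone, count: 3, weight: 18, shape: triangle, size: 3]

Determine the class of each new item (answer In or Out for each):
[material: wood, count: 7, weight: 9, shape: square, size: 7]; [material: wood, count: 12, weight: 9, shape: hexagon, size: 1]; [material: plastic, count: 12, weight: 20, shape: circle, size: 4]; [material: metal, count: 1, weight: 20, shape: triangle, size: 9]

Out, In, Out, Out

The rule appears to be: shape is hexagon AND size ≤ 3.
[material: wood, count: 7, weight: 9, shape: square, size: 7]: Out (shape is square, size = 7). [material: wood, count: 12, weight: 9, shape: hexagon, size: 1]: In (shape is hexagon, size = 1). [material: plastic, count: 12, weight: 20, shape: circle, size: 4]: Out (shape is circle, size = 4). [material: metal, count: 1, weight: 20, shape: triangle, size: 9]: Out (shape is triangle, size = 9).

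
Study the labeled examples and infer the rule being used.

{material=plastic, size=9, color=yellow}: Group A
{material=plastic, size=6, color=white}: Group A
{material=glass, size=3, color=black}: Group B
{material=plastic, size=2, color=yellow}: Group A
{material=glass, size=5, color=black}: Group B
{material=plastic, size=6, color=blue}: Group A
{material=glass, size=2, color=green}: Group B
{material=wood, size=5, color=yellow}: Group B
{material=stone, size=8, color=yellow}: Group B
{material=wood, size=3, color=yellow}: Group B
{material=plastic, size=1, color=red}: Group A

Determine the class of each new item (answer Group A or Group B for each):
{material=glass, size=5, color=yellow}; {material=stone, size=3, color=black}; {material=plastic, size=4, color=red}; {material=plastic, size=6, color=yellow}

'Group A' ⟺ material is plastic.
{material=glass, size=5, color=yellow}: Group B (material is glass).
{material=stone, size=3, color=black}: Group B (material is stone).
{material=plastic, size=4, color=red}: Group A (material is plastic).
{material=plastic, size=6, color=yellow}: Group A (material is plastic).

Group B, Group B, Group A, Group A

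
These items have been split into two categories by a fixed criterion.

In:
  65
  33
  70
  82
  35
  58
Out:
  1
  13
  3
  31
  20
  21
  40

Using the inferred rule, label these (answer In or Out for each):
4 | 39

All 'In' examples share one property — digit sum ≥ 5 — and every 'Out' example lacks it.
4: digit sum 4, doesn't qualify → Out. 39: digit sum 3+9 = 12, meets the rule → In.

Out, In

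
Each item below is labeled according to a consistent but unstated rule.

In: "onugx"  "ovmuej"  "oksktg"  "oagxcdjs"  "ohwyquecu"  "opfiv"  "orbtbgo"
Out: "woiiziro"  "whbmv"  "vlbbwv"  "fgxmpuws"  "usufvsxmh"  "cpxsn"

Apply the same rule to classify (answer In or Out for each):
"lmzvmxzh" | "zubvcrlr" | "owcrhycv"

Out, Out, In

'In' ⟺ starts with 'o'.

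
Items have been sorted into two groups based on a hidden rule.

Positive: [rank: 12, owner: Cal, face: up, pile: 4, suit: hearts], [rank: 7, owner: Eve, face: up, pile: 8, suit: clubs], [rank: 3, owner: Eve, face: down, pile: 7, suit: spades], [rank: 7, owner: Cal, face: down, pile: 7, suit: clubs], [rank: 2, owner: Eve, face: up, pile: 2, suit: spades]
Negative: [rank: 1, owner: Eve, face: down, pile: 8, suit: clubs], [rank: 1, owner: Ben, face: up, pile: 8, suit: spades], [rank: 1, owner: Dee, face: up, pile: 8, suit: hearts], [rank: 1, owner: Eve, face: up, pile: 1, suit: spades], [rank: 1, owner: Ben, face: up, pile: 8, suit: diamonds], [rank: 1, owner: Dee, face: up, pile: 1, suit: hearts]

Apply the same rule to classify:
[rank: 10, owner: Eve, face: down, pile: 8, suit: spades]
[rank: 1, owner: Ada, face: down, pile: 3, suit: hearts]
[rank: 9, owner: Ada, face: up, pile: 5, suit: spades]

Positive, Negative, Positive

The rule appears to be: rank ≥ 2.
[rank: 10, owner: Eve, face: down, pile: 8, suit: spades]: Positive (rank = 10). [rank: 1, owner: Ada, face: down, pile: 3, suit: hearts]: Negative (rank = 1). [rank: 9, owner: Ada, face: up, pile: 5, suit: spades]: Positive (rank = 9).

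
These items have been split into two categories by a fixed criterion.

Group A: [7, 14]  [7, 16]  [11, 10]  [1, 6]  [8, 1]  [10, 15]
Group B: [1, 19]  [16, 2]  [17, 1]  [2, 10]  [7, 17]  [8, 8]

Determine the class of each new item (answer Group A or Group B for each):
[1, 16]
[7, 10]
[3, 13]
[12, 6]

Group A, Group A, Group B, Group B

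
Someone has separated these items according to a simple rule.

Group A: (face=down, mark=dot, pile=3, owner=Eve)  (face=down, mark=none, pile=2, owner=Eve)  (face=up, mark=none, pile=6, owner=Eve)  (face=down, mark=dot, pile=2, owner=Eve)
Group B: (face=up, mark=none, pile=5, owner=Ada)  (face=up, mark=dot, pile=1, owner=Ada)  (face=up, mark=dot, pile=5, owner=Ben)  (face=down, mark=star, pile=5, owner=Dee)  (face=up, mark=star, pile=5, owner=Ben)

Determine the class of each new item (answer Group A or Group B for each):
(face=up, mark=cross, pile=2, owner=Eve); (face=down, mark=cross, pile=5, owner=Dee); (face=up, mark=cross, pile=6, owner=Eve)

Group A, Group B, Group A

Checking candidate rules against both groups, what survives is: owner is Eve.
(face=up, mark=cross, pile=2, owner=Eve): owner is Eve — meets the rule, so Group A. (face=down, mark=cross, pile=5, owner=Dee): owner is Dee — doesn't match, so Group B. (face=up, mark=cross, pile=6, owner=Eve): owner is Eve — meets the rule, so Group A.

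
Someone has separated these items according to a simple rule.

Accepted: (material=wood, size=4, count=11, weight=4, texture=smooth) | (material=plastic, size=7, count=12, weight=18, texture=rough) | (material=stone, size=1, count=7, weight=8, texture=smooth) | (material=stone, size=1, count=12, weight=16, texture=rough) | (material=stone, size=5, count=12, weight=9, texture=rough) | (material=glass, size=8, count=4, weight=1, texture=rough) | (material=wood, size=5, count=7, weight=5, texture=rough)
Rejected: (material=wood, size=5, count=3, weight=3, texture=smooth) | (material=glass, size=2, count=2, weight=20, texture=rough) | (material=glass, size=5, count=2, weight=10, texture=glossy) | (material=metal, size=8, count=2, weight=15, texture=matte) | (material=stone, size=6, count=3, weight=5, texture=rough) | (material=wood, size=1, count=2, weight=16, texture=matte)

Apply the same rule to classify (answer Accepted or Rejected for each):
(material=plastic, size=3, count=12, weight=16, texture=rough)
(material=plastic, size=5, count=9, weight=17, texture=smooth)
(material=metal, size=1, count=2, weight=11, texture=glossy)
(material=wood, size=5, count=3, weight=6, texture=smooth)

Accepted, Accepted, Rejected, Rejected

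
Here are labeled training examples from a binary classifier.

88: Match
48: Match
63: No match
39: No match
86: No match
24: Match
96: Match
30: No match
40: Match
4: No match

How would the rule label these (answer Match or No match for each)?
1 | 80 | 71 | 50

No match, Match, No match, No match

All 'Match' examples share one property — multiple of 8 — and every 'No match' example lacks it.
1: 1 = 8·0 + 1 — doesn't match, so No match. 80: 80 = 8·10 — checks out, so Match. 71: 71 = 8·8 + 7 — doesn't match, so No match. 50: 50 = 8·6 + 2 — doesn't match, so No match.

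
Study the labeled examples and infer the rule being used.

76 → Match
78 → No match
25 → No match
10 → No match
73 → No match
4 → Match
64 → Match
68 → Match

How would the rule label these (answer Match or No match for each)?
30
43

The classifier is using: multiple of 4.
30: 30 = 4·7 + 2 — fails the rule, so No match. 43: 43 = 4·10 + 3 — fails the rule, so No match.

No match, No match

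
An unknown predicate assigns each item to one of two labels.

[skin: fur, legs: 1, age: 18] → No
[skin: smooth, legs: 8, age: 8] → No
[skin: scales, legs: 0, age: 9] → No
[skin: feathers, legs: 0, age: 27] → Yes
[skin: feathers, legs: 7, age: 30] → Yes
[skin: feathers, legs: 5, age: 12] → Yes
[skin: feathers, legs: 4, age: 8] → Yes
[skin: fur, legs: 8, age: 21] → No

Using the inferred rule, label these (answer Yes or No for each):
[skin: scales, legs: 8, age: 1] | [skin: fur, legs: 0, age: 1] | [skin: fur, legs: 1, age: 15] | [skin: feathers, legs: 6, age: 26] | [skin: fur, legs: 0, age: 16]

Comparing the two groups points to one rule — skin is feathers.
[skin: scales, legs: 8, age: 1] → skin is scales → No. [skin: fur, legs: 0, age: 1] → skin is fur → No. [skin: fur, legs: 1, age: 15] → skin is fur → No. [skin: feathers, legs: 6, age: 26] → skin is feathers → Yes. [skin: fur, legs: 0, age: 16] → skin is fur → No.

No, No, No, Yes, No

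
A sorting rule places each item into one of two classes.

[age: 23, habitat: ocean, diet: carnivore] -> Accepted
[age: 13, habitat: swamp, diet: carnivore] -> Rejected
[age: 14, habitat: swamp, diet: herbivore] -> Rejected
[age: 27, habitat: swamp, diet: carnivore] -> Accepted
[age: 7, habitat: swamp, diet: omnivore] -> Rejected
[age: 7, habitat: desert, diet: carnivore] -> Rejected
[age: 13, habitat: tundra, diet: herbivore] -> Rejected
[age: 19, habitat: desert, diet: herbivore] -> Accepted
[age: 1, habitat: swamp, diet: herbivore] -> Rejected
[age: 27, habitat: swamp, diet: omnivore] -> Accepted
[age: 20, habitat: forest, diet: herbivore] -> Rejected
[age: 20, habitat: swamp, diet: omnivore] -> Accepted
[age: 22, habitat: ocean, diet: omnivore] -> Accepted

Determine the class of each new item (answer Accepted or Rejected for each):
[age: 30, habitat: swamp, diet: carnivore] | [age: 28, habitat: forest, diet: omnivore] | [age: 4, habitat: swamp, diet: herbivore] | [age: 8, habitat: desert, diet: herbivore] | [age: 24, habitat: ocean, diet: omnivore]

Accepted, Rejected, Rejected, Rejected, Accepted

The common property of the 'Accepted' items is: habitat is not forest AND age ≥ 19. No 'Rejected' item has it.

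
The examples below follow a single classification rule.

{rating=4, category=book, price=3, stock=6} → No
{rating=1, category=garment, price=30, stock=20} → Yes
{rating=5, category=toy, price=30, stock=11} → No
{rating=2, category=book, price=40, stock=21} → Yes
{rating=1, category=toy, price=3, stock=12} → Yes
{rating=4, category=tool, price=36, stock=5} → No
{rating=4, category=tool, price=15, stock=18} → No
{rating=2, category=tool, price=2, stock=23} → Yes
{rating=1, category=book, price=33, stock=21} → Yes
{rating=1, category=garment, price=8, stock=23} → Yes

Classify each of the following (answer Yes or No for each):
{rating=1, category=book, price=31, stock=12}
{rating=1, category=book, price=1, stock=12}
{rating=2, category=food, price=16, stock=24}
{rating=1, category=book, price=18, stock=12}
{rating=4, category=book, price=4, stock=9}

The rule appears to be: rating ≤ 2.
{rating=1, category=book, price=31, stock=12}: rating = 1 — fits, so Yes.
{rating=1, category=book, price=1, stock=12}: rating = 1 — fits, so Yes.
{rating=2, category=food, price=16, stock=24}: rating = 2 — fits, so Yes.
{rating=1, category=book, price=18, stock=12}: rating = 1 — fits, so Yes.
{rating=4, category=book, price=4, stock=9}: rating = 4 — fails the rule, so No.

Yes, Yes, Yes, Yes, No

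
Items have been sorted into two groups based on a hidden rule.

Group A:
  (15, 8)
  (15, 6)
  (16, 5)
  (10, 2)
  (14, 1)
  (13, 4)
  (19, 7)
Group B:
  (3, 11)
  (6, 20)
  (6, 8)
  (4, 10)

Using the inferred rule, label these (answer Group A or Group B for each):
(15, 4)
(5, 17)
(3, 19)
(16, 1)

Rule: first > second. This holds for each 'Group A' example and fails for each 'Group B' one.

Group A, Group B, Group B, Group A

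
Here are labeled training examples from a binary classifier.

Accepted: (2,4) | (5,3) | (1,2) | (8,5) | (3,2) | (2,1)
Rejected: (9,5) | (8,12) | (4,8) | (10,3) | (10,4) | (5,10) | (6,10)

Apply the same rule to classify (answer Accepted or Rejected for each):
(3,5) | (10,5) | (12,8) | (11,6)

The common property of the 'Accepted' items is: |first − second| ≤ 3. No 'Rejected' item has it.

Accepted, Rejected, Rejected, Rejected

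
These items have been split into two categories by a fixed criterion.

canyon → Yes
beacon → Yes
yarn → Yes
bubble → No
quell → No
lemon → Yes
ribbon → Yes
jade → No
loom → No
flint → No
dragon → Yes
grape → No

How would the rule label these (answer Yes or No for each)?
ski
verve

Looking at the examples, the only property every 'Yes' case has and every 'No' case lacks is: ends with 'n'.
ski — ends with 'i', hence No. verve — ends with 'e', hence No.

No, No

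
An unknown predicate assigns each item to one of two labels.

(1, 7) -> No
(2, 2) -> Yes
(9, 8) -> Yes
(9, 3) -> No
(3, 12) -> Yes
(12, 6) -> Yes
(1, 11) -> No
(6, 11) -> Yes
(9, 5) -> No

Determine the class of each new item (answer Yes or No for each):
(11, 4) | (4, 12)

Yes, Yes

The rule appears to be: product is even.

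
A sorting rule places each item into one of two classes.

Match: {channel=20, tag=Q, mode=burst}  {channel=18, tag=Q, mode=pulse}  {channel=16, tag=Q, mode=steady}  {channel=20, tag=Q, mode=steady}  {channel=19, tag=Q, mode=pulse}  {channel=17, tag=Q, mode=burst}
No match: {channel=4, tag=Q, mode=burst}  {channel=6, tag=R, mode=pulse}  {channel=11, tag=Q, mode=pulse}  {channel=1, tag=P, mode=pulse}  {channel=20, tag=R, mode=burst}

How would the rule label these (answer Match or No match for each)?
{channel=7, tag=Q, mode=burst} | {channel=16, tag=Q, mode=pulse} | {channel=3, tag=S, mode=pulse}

No match, Match, No match

Rule: tag is Q AND channel ≥ 16. This holds for each 'Match' example and fails for each 'No match' one.
{channel=7, tag=Q, mode=burst} → tag is Q, channel = 7 → No match.
{channel=16, tag=Q, mode=pulse} → tag is Q, channel = 16 → Match.
{channel=3, tag=S, mode=pulse} → tag is S, channel = 3 → No match.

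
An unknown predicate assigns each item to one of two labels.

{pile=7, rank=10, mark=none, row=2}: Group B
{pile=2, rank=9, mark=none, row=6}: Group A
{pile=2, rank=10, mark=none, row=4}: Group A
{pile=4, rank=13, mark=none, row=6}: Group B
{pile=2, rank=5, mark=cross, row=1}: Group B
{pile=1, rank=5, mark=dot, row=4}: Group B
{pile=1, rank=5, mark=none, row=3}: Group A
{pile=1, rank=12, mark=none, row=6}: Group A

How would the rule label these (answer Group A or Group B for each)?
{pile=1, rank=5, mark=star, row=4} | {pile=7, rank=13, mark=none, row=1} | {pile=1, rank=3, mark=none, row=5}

A rule that fits every label: mark is none AND pile ≤ 2 — true of each 'Group A' example, false of each 'Group B' one.
{pile=1, rank=5, mark=star, row=4}: mark is star, pile = 1 — does not fit, so Group B.
{pile=7, rank=13, mark=none, row=1}: mark is none, pile = 7 — does not fit, so Group B.
{pile=1, rank=3, mark=none, row=5}: mark is none, pile = 1 — meets the rule, so Group A.

Group B, Group B, Group A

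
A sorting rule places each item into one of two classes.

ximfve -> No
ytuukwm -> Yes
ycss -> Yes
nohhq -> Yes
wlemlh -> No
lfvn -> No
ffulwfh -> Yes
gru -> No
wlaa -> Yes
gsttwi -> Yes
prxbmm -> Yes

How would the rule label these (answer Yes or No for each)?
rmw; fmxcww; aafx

No, Yes, Yes

Rule: has a double letter. This holds for each 'Yes' example and fails for each 'No' one.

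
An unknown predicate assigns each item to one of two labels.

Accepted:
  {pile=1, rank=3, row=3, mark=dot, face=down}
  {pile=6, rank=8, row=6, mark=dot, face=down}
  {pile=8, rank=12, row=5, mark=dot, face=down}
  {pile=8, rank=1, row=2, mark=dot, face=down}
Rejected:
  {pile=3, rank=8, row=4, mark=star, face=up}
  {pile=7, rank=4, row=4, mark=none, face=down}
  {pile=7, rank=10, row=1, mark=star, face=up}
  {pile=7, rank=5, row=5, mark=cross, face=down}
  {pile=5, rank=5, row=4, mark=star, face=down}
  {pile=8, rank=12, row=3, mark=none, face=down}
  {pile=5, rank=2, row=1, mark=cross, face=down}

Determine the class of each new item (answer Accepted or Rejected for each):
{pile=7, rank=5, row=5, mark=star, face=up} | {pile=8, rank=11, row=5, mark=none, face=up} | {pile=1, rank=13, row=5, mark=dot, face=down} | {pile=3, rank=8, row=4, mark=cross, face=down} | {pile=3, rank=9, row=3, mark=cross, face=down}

Rejected, Rejected, Accepted, Rejected, Rejected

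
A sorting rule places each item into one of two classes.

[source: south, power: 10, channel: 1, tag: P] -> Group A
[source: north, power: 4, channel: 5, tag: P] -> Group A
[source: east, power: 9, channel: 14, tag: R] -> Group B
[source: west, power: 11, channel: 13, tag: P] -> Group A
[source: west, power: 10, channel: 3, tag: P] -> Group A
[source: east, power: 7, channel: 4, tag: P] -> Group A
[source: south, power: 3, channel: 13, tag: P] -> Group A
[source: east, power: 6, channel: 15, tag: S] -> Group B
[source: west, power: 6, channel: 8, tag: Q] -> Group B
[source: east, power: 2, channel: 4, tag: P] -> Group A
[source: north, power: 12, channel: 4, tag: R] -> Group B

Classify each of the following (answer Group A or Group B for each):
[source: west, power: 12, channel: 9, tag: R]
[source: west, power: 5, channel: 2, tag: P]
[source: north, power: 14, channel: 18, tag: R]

Group B, Group A, Group B

The distinguishing property — tag is P — holds for all the 'Group A' cases and none of the 'Group B' cases.
Group B: [source: west, power: 12, channel: 9, tag: R], since tag is R.
Group A: [source: west, power: 5, channel: 2, tag: P], since tag is P.
Group B: [source: north, power: 14, channel: 18, tag: R], since tag is R.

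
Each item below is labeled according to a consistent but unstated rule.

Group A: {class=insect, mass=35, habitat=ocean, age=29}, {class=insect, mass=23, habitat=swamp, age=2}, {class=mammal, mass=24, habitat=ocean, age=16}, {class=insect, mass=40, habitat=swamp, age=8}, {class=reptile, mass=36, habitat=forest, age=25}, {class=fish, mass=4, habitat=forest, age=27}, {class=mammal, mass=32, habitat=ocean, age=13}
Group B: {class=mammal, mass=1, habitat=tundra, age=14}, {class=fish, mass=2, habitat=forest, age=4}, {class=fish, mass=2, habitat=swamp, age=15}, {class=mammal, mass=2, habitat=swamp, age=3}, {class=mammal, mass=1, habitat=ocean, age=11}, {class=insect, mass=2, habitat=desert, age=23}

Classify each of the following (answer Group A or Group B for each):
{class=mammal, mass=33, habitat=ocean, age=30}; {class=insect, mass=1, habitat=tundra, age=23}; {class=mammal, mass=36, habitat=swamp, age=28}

Group A, Group B, Group A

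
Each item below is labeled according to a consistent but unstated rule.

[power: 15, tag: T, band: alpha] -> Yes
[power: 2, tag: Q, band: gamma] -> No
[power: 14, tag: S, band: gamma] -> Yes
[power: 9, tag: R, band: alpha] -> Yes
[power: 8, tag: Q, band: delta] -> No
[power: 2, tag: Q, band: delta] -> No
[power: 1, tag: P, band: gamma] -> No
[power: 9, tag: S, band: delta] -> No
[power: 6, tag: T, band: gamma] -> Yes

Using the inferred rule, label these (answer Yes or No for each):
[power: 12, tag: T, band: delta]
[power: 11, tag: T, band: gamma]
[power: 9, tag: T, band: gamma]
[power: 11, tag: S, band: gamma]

The common property of the 'Yes' items is: band is not delta AND power ≥ 6. No 'No' item has it.
[power: 12, tag: T, band: delta] — band is delta, power = 12, hence No.
[power: 11, tag: T, band: gamma] — band is gamma, power = 11, hence Yes.
[power: 9, tag: T, band: gamma] — band is gamma, power = 9, hence Yes.
[power: 11, tag: S, band: gamma] — band is gamma, power = 11, hence Yes.

No, Yes, Yes, Yes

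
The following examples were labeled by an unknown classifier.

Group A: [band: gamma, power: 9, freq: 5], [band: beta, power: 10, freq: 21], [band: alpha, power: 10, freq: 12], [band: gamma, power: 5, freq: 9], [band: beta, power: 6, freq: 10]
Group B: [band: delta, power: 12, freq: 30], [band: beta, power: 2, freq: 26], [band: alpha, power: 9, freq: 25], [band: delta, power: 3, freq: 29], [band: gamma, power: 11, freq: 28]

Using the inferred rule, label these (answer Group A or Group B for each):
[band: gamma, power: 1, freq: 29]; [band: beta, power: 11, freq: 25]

Group B, Group B

All 'Group A' examples share one property — freq ≤ 21 — and every 'Group B' example lacks it.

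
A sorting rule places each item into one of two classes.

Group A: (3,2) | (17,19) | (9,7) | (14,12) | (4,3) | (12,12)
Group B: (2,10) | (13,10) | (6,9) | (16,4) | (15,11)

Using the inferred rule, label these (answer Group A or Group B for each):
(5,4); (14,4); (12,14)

'Group A' ⟺ |first − second| ≤ 2.
(5,4): |5−4| = 1 — satisfies this, so Group A.
(14,4): |14−4| = 10 — does not pass, so Group B.
(12,14): |12−14| = 2 — satisfies this, so Group A.

Group A, Group B, Group A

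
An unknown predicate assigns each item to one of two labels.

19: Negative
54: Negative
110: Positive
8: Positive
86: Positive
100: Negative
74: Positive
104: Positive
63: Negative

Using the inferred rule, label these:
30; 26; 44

Negative, Positive, Positive

The simplest hypothesis consistent with all the labels is: ≡ 2 (mod 3).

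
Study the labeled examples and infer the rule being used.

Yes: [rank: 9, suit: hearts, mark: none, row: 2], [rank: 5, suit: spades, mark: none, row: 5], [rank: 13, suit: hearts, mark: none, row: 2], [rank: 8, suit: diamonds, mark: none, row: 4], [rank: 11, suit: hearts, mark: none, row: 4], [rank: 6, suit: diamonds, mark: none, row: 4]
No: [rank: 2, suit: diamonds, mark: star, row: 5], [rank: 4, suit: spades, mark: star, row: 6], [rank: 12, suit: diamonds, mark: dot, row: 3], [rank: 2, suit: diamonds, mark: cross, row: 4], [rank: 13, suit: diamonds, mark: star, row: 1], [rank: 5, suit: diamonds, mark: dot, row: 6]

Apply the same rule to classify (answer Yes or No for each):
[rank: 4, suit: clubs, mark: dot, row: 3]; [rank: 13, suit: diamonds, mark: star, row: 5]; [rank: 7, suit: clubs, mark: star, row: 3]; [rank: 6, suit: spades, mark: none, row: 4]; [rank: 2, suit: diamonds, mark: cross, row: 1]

Comparing the two groups points to one rule — mark is none.

No, No, No, Yes, No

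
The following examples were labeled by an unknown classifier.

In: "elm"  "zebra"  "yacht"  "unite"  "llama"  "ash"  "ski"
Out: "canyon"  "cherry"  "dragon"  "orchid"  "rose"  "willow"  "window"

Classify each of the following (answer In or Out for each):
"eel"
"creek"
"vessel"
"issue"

In, In, Out, In

Rule: odd length. This holds for each 'In' example and fails for each 'Out' one.
"eel" — length 3, hence In.
"creek" — length 5, hence In.
"vessel" — length 6, hence Out.
"issue" — length 5, hence In.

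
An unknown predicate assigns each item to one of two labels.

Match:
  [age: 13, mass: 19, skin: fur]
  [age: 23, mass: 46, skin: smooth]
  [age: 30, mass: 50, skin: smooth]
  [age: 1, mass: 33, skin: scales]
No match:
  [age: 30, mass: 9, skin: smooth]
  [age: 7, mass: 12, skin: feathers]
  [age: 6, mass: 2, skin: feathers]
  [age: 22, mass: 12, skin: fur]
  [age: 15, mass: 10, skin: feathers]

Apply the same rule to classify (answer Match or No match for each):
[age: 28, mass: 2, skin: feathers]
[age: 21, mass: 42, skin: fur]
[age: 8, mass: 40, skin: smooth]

No match, Match, Match

The distinguishing property — mass ≥ 19 — holds for all the 'Match' cases and none of the 'No match' cases.
[age: 28, mass: 2, skin: feathers] — mass = 2, hence No match. [age: 21, mass: 42, skin: fur] — mass = 42, hence Match. [age: 8, mass: 40, skin: smooth] — mass = 40, hence Match.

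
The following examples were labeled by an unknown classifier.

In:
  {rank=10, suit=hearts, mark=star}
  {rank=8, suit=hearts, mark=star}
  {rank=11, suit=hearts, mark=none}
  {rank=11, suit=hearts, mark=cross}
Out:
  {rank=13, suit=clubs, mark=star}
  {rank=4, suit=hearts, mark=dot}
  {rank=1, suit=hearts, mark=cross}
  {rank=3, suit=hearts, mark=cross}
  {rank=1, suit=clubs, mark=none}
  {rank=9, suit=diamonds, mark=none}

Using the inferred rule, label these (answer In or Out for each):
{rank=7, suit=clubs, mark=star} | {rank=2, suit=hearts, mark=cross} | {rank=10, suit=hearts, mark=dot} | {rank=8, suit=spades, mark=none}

The simplest hypothesis consistent with all the labels is: suit is hearts AND rank ≥ 8.
{rank=7, suit=clubs, mark=star}: suit is clubs, rank = 7 — fails this test, so Out.
{rank=2, suit=hearts, mark=cross}: suit is hearts, rank = 2 — fails this test, so Out.
{rank=10, suit=hearts, mark=dot}: suit is hearts, rank = 10 — qualifies, so In.
{rank=8, suit=spades, mark=none}: suit is spades, rank = 8 — fails this test, so Out.

Out, Out, In, Out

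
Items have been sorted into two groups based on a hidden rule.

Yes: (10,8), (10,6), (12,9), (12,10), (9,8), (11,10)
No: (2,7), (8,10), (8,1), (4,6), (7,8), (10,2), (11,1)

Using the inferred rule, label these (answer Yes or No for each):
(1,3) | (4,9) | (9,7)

The common property of the 'Yes' items is: first > second AND sum ≥ 15. No 'No' item has it.
(1,3): 1 < 3, 1+3 = 4 — does not fit, so No.
(4,9): 4 < 9, 4+9 = 13 — does not fit, so No.
(9,7): 9 > 7, 9+7 = 16 — checks out, so Yes.

No, No, Yes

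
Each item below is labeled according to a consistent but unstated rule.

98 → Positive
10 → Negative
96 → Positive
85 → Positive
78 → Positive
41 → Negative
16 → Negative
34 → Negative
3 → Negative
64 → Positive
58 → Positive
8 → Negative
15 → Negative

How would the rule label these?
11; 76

Negative, Positive

All 'Positive' examples share one property — at least 58 — and every 'Negative' example lacks it.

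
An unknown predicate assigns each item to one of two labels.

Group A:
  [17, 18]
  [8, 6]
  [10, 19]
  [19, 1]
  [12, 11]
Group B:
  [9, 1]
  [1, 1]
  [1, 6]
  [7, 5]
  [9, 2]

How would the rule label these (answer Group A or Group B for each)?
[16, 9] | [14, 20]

Group A, Group A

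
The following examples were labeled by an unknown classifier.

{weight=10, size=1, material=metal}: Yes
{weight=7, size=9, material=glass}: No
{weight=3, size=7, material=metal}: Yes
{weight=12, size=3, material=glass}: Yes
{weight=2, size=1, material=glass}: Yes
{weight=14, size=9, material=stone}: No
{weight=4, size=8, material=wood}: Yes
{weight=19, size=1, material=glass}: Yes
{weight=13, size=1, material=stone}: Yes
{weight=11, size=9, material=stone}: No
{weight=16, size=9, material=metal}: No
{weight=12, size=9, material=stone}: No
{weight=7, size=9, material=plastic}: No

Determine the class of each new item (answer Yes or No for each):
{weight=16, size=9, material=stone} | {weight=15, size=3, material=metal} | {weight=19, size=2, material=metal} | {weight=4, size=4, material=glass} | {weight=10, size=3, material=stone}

No, Yes, Yes, Yes, Yes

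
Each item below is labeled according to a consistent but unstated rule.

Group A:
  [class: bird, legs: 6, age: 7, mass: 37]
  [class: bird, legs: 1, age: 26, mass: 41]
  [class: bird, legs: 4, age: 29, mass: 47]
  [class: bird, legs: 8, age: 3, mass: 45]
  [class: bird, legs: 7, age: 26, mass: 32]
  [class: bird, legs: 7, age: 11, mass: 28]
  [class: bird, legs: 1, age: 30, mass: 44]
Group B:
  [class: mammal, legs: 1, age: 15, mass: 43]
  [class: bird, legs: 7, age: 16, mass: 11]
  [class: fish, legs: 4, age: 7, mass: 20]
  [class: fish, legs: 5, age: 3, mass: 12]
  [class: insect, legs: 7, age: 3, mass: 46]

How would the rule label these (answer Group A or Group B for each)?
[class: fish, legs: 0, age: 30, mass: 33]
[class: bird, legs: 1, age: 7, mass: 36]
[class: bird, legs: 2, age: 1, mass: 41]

The pattern is that an item is 'Group A' exactly when: class is bird AND mass ≥ 12.

Group B, Group A, Group A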